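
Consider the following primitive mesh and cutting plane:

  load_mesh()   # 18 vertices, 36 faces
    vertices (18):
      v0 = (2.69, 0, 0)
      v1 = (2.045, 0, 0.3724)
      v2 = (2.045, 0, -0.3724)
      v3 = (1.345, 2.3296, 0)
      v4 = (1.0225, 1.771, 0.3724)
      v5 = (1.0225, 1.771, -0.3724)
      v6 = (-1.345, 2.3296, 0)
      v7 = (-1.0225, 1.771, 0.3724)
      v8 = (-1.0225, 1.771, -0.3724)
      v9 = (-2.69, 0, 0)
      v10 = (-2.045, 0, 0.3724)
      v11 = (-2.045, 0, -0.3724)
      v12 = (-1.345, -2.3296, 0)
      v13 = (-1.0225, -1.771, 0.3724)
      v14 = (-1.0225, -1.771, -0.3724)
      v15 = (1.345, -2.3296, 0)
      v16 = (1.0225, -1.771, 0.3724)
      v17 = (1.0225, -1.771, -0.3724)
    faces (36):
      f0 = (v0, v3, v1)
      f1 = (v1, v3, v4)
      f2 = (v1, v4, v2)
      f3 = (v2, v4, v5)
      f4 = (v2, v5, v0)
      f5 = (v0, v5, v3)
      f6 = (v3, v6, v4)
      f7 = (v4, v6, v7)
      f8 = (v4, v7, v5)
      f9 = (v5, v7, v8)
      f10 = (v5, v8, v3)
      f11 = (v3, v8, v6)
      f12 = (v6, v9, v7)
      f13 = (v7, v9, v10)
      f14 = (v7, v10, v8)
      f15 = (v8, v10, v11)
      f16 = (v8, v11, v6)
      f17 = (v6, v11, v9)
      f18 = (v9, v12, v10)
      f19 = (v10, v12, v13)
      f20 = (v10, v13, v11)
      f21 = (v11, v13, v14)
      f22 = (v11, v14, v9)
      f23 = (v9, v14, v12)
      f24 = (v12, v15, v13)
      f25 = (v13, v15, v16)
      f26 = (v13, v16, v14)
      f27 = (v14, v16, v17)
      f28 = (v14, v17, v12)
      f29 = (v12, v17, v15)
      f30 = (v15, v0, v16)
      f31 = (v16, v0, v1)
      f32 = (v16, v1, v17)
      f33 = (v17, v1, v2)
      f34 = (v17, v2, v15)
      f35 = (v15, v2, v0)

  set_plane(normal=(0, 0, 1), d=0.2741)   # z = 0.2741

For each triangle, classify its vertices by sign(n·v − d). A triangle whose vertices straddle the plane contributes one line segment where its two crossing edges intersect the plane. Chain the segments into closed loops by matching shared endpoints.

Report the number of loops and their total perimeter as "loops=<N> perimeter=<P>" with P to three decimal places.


loops=2 perimeter=25.561

Straddling triangles (24 of 36):
  (v0,v3,v1) [--+] → (1.86023, 0.614929, 0.2741)–(2.21526, 0, 0.2741)  len=0.7101
  (v1,v3,v4) [+-+] → (1.86023, 0.614929, 0.2741)–(1.10763, 1.91845, 0.2741)  len=1.5052
  (v1,v4,v2) [++-] → (1.15745, 1.53726, 0.2741)–(2.045, 0, 0.2741)  len=1.7751
  (v2,v4,v5) [-+-] → (1.15745, 1.53726, 0.2741)–(1.0225, 1.771, 0.2741)  len=0.2699
  (v3,v6,v4) [--+] → (0.397566, 1.91845, 0.2741)–(1.10763, 1.91845, 0.2741)  len=0.7101
  (v4,v6,v7) [+-+] → (0.397566, 1.91845, 0.2741)–(-1.10763, 1.91845, 0.2741)  len=1.5052
  (v4,v7,v5) [++-] → (-0.752597, 1.771, 0.2741)–(1.0225, 1.771, 0.2741)  len=1.7751
  (v5,v7,v8) [-+-] → (-0.752597, 1.771, 0.2741)–(-1.0225, 1.771, 0.2741)  len=0.2699
  (v6,v9,v7) [--+] → (-1.46266, 1.30352, 0.2741)–(-1.10763, 1.91845, 0.2741)  len=0.7101
  (v7,v9,v10) [+-+] → (-1.46266, 1.30352, 0.2741)–(-2.21526, 0, 0.2741)  len=1.5052
  (v7,v10,v8) [++-] → (-1.91005, 0.23374, 0.2741)–(-1.0225, 1.771, 0.2741)  len=1.7751
  (v8,v10,v11) [-+-] → (-1.91005, 0.23374, 0.2741)–(-2.045, 0, 0.2741)  len=0.2699
  (v9,v12,v10) [--+] → (-1.86023, -0.614929, 0.2741)–(-2.21526, 0, 0.2741)  len=0.7101
  (v10,v12,v13) [+-+] → (-1.86023, -0.614929, 0.2741)–(-1.10763, -1.91845, 0.2741)  len=1.5052
  (v10,v13,v11) [++-] → (-1.15745, -1.53726, 0.2741)–(-2.045, 0, 0.2741)  len=1.7751
  (v11,v13,v14) [-+-] → (-1.15745, -1.53726, 0.2741)–(-1.0225, -1.771, 0.2741)  len=0.2699
  (v12,v15,v13) [--+] → (-0.397566, -1.91845, 0.2741)–(-1.10763, -1.91845, 0.2741)  len=0.7101
  (v13,v15,v16) [+-+] → (-0.397566, -1.91845, 0.2741)–(1.10763, -1.91845, 0.2741)  len=1.5052
  (v13,v16,v14) [++-] → (0.752597, -1.771, 0.2741)–(-1.0225, -1.771, 0.2741)  len=1.7751
  (v14,v16,v17) [-+-] → (0.752597, -1.771, 0.2741)–(1.0225, -1.771, 0.2741)  len=0.2699
  (v15,v0,v16) [--+] → (1.46266, -1.30352, 0.2741)–(1.10763, -1.91845, 0.2741)  len=0.7101
  (v16,v0,v1) [+-+] → (1.46266, -1.30352, 0.2741)–(2.21526, 0, 0.2741)  len=1.5052
  (v16,v1,v17) [++-] → (1.91005, -0.23374, 0.2741)–(1.0225, -1.771, 0.2741)  len=1.7751
  (v17,v1,v2) [-+-] → (1.91005, -0.23374, 0.2741)–(2.045, 0, 0.2741)  len=0.2699

Chained into 2 loop(s):
  loop 1: 12 segments, perimeter = 13.2915
  loop 2: 12 segments, perimeter = 12.2699
Total perimeter = 25.561


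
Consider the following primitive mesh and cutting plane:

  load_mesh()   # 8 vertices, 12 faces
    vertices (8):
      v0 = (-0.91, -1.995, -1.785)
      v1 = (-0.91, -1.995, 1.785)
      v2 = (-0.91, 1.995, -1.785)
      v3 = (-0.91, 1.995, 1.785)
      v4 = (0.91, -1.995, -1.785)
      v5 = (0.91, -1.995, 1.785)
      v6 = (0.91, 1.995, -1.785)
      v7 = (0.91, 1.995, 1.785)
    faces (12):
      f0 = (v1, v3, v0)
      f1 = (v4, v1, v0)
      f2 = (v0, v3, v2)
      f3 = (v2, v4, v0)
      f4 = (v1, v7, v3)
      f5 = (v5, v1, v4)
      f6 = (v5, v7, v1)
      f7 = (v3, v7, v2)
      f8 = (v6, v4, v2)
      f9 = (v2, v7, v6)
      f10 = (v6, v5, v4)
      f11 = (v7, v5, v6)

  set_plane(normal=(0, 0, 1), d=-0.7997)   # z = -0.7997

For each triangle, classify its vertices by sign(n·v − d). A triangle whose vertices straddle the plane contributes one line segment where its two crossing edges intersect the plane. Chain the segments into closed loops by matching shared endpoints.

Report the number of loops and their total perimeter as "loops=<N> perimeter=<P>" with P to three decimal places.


loops=1 perimeter=11.620

Straddling triangles (8 of 12):
  (v1,v3,v0) [++-] → (-0.91, -0.893782, -0.7997)–(-0.91, -1.995, -0.7997)  len=1.1012
  (v4,v1,v0) [-+-] → (0.40769, -1.995, -0.7997)–(-0.91, -1.995, -0.7997)  len=1.3177
  (v0,v3,v2) [-+-] → (-0.91, -0.893782, -0.7997)–(-0.91, 1.995, -0.7997)  len=2.8888
  (v5,v1,v4) [++-] → (0.40769, -1.995, -0.7997)–(0.91, -1.995, -0.7997)  len=0.5023
  (v3,v7,v2) [++-] → (-0.40769, 1.995, -0.7997)–(-0.91, 1.995, -0.7997)  len=0.5023
  (v2,v7,v6) [-+-] → (-0.40769, 1.995, -0.7997)–(0.91, 1.995, -0.7997)  len=1.3177
  (v6,v5,v4) [-+-] → (0.91, 0.893782, -0.7997)–(0.91, -1.995, -0.7997)  len=2.8888
  (v7,v5,v6) [++-] → (0.91, 0.893782, -0.7997)–(0.91, 1.995, -0.7997)  len=1.1012

Chained into 1 loop(s):
  loop 1: 8 segments, perimeter = 11.6200
Total perimeter = 11.620


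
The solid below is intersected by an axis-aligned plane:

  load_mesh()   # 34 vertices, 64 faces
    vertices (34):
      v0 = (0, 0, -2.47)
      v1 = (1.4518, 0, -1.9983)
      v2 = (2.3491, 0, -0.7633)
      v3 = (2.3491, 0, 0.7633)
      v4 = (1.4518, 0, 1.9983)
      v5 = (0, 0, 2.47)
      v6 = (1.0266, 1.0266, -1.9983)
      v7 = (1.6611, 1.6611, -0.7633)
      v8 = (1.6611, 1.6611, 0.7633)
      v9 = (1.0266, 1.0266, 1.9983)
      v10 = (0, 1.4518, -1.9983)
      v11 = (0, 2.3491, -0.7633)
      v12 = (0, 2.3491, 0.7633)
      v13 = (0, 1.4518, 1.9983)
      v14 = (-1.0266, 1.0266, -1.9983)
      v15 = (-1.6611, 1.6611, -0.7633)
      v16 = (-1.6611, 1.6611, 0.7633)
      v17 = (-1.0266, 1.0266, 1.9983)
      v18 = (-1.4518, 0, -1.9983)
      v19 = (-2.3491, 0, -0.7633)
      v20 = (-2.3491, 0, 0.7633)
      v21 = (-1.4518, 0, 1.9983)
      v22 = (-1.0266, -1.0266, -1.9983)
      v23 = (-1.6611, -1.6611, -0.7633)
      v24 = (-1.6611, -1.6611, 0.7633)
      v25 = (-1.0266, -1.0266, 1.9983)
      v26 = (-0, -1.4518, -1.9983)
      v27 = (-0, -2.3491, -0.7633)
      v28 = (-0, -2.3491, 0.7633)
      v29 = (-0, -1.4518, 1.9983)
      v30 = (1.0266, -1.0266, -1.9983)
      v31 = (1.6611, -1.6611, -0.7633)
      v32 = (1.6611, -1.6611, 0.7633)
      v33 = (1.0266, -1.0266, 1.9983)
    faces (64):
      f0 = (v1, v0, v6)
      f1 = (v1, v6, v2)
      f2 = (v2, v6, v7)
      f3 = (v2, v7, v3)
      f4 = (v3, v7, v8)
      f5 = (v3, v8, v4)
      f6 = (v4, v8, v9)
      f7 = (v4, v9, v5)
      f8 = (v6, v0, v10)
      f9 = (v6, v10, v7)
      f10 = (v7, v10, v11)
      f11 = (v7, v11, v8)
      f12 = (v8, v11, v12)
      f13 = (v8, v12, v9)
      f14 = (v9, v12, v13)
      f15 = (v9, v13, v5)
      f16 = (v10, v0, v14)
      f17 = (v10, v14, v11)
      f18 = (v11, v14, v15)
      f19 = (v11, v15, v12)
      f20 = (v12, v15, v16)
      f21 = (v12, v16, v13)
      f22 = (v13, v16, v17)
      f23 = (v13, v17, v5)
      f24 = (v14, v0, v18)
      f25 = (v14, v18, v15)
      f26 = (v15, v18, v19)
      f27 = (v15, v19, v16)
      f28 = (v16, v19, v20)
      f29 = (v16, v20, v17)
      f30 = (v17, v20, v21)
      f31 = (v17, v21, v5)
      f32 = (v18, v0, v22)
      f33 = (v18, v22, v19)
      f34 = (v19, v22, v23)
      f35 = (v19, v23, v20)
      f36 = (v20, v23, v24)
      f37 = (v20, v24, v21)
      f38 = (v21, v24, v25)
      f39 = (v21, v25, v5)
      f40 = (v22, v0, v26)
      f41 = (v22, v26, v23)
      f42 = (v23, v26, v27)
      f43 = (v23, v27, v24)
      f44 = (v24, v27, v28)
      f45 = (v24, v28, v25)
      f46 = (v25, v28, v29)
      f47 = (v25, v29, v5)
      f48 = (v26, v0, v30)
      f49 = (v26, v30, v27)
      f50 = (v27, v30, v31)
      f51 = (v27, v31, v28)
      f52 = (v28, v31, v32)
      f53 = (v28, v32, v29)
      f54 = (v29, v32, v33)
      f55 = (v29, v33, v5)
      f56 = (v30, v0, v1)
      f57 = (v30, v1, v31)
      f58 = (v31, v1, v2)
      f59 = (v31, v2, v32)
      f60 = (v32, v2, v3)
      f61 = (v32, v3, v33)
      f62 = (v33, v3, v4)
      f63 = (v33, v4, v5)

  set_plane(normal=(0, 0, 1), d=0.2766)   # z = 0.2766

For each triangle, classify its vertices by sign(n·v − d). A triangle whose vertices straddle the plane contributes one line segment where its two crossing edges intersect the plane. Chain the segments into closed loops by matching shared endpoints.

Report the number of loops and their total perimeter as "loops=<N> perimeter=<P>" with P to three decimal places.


Straddling triangles (16 of 64):
  (v2,v7,v3) [--+] → (2.12976, 0.52958, 0.2766)–(2.3491, 0, 0.2766)  len=0.5732
  (v3,v7,v8) [+-+] → (2.12976, 0.52958, 0.2766)–(1.6611, 1.6611, 0.2766)  len=1.2247
  (v7,v11,v8) [--+] → (1.13152, 1.88044, 0.2766)–(1.6611, 1.6611, 0.2766)  len=0.5732
  (v8,v11,v12) [+-+] → (1.13152, 1.88044, 0.2766)–(0, 2.3491, 0.2766)  len=1.2247
  (v11,v15,v12) [--+] → (-0.52958, 2.12976, 0.2766)–(0, 2.3491, 0.2766)  len=0.5732
  (v12,v15,v16) [+-+] → (-0.52958, 2.12976, 0.2766)–(-1.6611, 1.6611, 0.2766)  len=1.2247
  (v15,v19,v16) [--+] → (-1.88044, 1.13152, 0.2766)–(-1.6611, 1.6611, 0.2766)  len=0.5732
  (v16,v19,v20) [+-+] → (-1.88044, 1.13152, 0.2766)–(-2.3491, 0, 0.2766)  len=1.2247
  (v19,v23,v20) [--+] → (-2.12976, -0.52958, 0.2766)–(-2.3491, 0, 0.2766)  len=0.5732
  (v20,v23,v24) [+-+] → (-2.12976, -0.52958, 0.2766)–(-1.6611, -1.6611, 0.2766)  len=1.2247
  (v23,v27,v24) [--+] → (-1.13152, -1.88044, 0.2766)–(-1.6611, -1.6611, 0.2766)  len=0.5732
  (v24,v27,v28) [+-+] → (-1.13152, -1.88044, 0.2766)–(0, -2.3491, 0.2766)  len=1.2247
  (v27,v31,v28) [--+] → (0.52958, -2.12976, 0.2766)–(0, -2.3491, 0.2766)  len=0.5732
  (v28,v31,v32) [+-+] → (0.52958, -2.12976, 0.2766)–(1.6611, -1.6611, 0.2766)  len=1.2247
  (v31,v2,v32) [--+] → (1.88044, -1.13152, 0.2766)–(1.6611, -1.6611, 0.2766)  len=0.5732
  (v32,v2,v3) [+-+] → (1.88044, -1.13152, 0.2766)–(2.3491, 0, 0.2766)  len=1.2247

Chained into 1 loop(s):
  loop 1: 16 segments, perimeter = 14.3835
Total perimeter = 14.384

loops=1 perimeter=14.384


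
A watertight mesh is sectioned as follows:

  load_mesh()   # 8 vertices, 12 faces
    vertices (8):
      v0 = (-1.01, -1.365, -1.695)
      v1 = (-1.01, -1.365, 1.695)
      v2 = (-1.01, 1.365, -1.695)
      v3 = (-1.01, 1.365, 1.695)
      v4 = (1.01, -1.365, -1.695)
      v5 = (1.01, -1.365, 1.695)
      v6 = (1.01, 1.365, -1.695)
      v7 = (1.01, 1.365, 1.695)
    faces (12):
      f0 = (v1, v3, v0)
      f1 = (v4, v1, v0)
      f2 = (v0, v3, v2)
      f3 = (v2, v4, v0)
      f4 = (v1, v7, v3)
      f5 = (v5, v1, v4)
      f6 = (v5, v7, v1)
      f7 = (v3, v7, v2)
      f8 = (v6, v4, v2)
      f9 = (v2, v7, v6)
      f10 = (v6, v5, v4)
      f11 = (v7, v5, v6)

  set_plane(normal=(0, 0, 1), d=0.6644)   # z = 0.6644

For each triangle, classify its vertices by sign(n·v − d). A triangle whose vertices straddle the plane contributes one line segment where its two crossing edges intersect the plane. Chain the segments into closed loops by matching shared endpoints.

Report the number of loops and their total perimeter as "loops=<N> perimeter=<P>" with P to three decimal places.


Straddling triangles (8 of 12):
  (v1,v3,v0) [++-] → (-1.01, 0.535048, 0.6644)–(-1.01, -1.365, 0.6644)  len=1.9000
  (v4,v1,v0) [-+-] → (-0.395896, -1.365, 0.6644)–(-1.01, -1.365, 0.6644)  len=0.6141
  (v0,v3,v2) [-+-] → (-1.01, 0.535048, 0.6644)–(-1.01, 1.365, 0.6644)  len=0.8300
  (v5,v1,v4) [++-] → (-0.395896, -1.365, 0.6644)–(1.01, -1.365, 0.6644)  len=1.4059
  (v3,v7,v2) [++-] → (0.395896, 1.365, 0.6644)–(-1.01, 1.365, 0.6644)  len=1.4059
  (v2,v7,v6) [-+-] → (0.395896, 1.365, 0.6644)–(1.01, 1.365, 0.6644)  len=0.6141
  (v6,v5,v4) [-+-] → (1.01, -0.535048, 0.6644)–(1.01, -1.365, 0.6644)  len=0.8300
  (v7,v5,v6) [++-] → (1.01, -0.535048, 0.6644)–(1.01, 1.365, 0.6644)  len=1.9000

Chained into 1 loop(s):
  loop 1: 8 segments, perimeter = 9.5000
Total perimeter = 9.500

loops=1 perimeter=9.500


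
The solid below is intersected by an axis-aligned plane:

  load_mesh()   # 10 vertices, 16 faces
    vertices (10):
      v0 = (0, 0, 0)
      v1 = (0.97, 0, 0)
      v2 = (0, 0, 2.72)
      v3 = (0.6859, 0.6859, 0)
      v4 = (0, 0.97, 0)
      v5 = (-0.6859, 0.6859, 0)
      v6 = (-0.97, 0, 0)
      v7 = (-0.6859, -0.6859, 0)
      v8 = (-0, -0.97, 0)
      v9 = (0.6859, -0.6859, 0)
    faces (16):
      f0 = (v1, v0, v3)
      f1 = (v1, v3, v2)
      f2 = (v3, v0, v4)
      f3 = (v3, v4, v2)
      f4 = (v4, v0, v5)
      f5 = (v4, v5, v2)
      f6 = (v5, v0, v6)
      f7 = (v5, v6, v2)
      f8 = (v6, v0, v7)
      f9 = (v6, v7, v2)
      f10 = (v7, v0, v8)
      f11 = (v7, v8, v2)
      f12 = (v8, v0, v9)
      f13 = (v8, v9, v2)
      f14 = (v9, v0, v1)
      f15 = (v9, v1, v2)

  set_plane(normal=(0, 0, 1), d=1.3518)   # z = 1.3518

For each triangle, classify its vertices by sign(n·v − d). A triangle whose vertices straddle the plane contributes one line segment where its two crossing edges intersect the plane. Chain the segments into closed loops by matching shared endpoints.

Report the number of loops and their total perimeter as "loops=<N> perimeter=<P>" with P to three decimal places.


Straddling triangles (8 of 16):
  (v1,v3,v2) [--+] → (0.345018, 0.345018, 1.3518)–(0.487924, 0, 1.3518)  len=0.3734
  (v3,v4,v2) [--+] → (0, 0.487924, 1.3518)–(0.345018, 0.345018, 1.3518)  len=0.3734
  (v4,v5,v2) [--+] → (-0.345018, 0.345018, 1.3518)–(0, 0.487924, 1.3518)  len=0.3734
  (v5,v6,v2) [--+] → (-0.487924, 0, 1.3518)–(-0.345018, 0.345018, 1.3518)  len=0.3734
  (v6,v7,v2) [--+] → (-0.345018, -0.345018, 1.3518)–(-0.487924, 0, 1.3518)  len=0.3734
  (v7,v8,v2) [--+] → (0, -0.487924, 1.3518)–(-0.345018, -0.345018, 1.3518)  len=0.3734
  (v8,v9,v2) [--+] → (0.345018, -0.345018, 1.3518)–(0, -0.487924, 1.3518)  len=0.3734
  (v9,v1,v2) [--+] → (0.487924, 0, 1.3518)–(0.345018, -0.345018, 1.3518)  len=0.3734

Chained into 1 loop(s):
  loop 1: 8 segments, perimeter = 2.9875
Total perimeter = 2.988

loops=1 perimeter=2.988


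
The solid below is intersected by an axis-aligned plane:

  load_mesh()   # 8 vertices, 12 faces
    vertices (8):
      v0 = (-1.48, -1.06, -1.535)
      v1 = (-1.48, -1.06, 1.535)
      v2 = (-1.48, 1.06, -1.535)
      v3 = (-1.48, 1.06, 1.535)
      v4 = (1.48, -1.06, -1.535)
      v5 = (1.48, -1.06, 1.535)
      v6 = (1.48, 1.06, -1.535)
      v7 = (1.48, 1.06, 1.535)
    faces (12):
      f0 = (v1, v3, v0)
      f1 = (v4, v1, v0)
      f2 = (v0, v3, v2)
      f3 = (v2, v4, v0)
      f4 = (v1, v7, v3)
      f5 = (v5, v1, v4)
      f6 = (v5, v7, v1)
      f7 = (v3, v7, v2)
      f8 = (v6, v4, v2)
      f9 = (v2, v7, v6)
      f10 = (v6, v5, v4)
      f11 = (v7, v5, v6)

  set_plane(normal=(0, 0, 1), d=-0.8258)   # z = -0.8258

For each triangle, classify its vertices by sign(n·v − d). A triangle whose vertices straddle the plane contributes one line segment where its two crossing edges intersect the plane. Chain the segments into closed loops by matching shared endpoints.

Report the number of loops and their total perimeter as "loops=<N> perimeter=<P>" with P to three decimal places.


Straddling triangles (8 of 12):
  (v1,v3,v0) [++-] → (-1.48, -0.570259, -0.8258)–(-1.48, -1.06, -0.8258)  len=0.4897
  (v4,v1,v0) [-+-] → (0.796211, -1.06, -0.8258)–(-1.48, -1.06, -0.8258)  len=2.2762
  (v0,v3,v2) [-+-] → (-1.48, -0.570259, -0.8258)–(-1.48, 1.06, -0.8258)  len=1.6303
  (v5,v1,v4) [++-] → (0.796211, -1.06, -0.8258)–(1.48, -1.06, -0.8258)  len=0.6838
  (v3,v7,v2) [++-] → (-0.796211, 1.06, -0.8258)–(-1.48, 1.06, -0.8258)  len=0.6838
  (v2,v7,v6) [-+-] → (-0.796211, 1.06, -0.8258)–(1.48, 1.06, -0.8258)  len=2.2762
  (v6,v5,v4) [-+-] → (1.48, 0.570259, -0.8258)–(1.48, -1.06, -0.8258)  len=1.6303
  (v7,v5,v6) [++-] → (1.48, 0.570259, -0.8258)–(1.48, 1.06, -0.8258)  len=0.4897

Chained into 1 loop(s):
  loop 1: 8 segments, perimeter = 10.1600
Total perimeter = 10.160

loops=1 perimeter=10.160


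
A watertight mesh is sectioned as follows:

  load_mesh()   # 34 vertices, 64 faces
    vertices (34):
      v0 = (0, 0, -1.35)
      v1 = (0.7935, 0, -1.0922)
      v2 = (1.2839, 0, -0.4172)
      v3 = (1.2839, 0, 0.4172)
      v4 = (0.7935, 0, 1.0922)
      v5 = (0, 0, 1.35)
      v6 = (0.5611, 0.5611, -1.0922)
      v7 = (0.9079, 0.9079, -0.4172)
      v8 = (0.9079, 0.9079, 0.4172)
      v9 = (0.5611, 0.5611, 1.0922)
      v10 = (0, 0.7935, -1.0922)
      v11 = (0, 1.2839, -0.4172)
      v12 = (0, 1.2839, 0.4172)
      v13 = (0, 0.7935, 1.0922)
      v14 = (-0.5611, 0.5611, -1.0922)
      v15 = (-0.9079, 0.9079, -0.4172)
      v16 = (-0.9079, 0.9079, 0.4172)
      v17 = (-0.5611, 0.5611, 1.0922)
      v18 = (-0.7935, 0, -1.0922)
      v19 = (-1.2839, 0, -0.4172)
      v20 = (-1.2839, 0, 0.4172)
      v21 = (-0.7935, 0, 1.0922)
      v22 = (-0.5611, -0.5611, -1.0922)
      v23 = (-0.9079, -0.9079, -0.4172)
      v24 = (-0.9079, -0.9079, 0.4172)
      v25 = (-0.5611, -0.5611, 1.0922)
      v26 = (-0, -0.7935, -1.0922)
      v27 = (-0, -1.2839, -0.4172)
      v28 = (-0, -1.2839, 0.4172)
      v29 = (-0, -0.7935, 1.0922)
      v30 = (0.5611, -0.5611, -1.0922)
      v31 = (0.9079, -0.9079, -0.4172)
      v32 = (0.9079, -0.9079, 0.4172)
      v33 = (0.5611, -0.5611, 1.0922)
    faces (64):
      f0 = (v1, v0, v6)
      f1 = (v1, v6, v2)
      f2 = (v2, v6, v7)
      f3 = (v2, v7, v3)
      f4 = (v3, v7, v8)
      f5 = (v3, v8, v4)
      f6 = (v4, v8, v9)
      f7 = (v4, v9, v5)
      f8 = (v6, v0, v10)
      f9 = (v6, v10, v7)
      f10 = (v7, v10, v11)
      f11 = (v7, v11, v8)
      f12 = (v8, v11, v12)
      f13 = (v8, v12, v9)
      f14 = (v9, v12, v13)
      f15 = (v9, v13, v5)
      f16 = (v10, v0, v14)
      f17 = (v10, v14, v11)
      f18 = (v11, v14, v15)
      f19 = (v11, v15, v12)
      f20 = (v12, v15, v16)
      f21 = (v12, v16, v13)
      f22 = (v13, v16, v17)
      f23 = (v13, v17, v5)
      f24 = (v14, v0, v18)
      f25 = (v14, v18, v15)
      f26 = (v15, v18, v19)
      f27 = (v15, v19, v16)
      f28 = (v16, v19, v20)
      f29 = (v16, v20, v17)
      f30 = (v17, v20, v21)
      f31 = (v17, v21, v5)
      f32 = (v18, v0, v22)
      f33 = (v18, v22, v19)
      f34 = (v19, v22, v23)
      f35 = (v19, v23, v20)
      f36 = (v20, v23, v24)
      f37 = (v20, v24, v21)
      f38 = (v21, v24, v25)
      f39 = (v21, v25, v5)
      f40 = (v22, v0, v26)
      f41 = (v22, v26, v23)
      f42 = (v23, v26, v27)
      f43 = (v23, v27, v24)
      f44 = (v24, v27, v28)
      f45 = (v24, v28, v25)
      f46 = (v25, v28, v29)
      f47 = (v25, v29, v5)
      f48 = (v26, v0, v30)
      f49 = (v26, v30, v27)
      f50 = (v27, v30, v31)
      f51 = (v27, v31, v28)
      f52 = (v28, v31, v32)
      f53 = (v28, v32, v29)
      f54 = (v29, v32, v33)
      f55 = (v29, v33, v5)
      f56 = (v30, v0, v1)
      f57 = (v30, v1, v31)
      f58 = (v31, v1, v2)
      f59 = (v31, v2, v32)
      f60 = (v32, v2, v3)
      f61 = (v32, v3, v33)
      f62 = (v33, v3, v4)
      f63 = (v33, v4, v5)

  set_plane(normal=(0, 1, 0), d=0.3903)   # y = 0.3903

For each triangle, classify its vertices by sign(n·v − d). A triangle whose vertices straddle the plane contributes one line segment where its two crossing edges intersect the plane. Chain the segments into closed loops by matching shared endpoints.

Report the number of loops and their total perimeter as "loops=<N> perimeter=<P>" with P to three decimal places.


loops=1 perimeter=7.597

Straddling triangles (20 of 64):
  (v1,v0,v6) [--+] → (0.3903, 0.3903, -1.17067)–(0.631843, 0.3903, -1.0922)  len=0.2540
  (v1,v6,v2) [-+-] → (0.631843, 0.3903, -1.0922)–(0.781122, 0.3903, -0.886729)  len=0.2540
  (v2,v6,v7) [-++] → (0.781122, 0.3903, -0.886729)–(1.12226, 0.3903, -0.4172)  len=0.5804
  (v2,v7,v3) [-+-] → (1.12226, 0.3903, -0.4172)–(1.12226, 0.3903, 0.0584971)  len=0.4757
  (v3,v7,v8) [-++] → (1.12226, 0.3903, 0.0584971)–(1.12226, 0.3903, 0.4172)  len=0.3587
  (v3,v8,v4) [-+-] → (1.12226, 0.3903, 0.4172)–(0.84268, 0.3903, 0.802022)  len=0.4757
  (v4,v8,v9) [-++] → (0.84268, 0.3903, 0.802022)–(0.631843, 0.3903, 1.0922)  len=0.3587
  (v4,v9,v5) [-+-] → (0.631843, 0.3903, 1.0922)–(0.3903, 0.3903, 1.17067)  len=0.2540
  (v6,v0,v10) [+-+] → (0.3903, 0.3903, -1.17067)–(0, 0.3903, -1.2232)  len=0.3938
  (v9,v13,v5) [++-] → (0, 0.3903, 1.2232)–(0.3903, 0.3903, 1.17067)  len=0.3938
  (v10,v0,v14) [+-+] → (0, 0.3903, -1.2232)–(-0.3903, 0.3903, -1.17067)  len=0.3938
  (v13,v17,v5) [++-] → (-0.3903, 0.3903, 1.17067)–(0, 0.3903, 1.2232)  len=0.3938
  (v14,v0,v18) [+--] → (-0.3903, 0.3903, -1.17067)–(-0.631843, 0.3903, -1.0922)  len=0.2540
  (v14,v18,v15) [+-+] → (-0.631843, 0.3903, -1.0922)–(-0.84268, 0.3903, -0.802022)  len=0.3587
  (v15,v18,v19) [+--] → (-0.84268, 0.3903, -0.802022)–(-1.12226, 0.3903, -0.4172)  len=0.4757
  (v15,v19,v16) [+-+] → (-1.12226, 0.3903, -0.4172)–(-1.12226, 0.3903, -0.0584971)  len=0.3587
  (v16,v19,v20) [+--] → (-1.12226, 0.3903, -0.0584971)–(-1.12226, 0.3903, 0.4172)  len=0.4757
  (v16,v20,v17) [+-+] → (-1.12226, 0.3903, 0.4172)–(-0.781122, 0.3903, 0.886729)  len=0.5804
  (v17,v20,v21) [+--] → (-0.781122, 0.3903, 0.886729)–(-0.631843, 0.3903, 1.0922)  len=0.2540
  (v17,v21,v5) [+--] → (-0.631843, 0.3903, 1.0922)–(-0.3903, 0.3903, 1.17067)  len=0.2540

Chained into 1 loop(s):
  loop 1: 20 segments, perimeter = 7.5973
Total perimeter = 7.597


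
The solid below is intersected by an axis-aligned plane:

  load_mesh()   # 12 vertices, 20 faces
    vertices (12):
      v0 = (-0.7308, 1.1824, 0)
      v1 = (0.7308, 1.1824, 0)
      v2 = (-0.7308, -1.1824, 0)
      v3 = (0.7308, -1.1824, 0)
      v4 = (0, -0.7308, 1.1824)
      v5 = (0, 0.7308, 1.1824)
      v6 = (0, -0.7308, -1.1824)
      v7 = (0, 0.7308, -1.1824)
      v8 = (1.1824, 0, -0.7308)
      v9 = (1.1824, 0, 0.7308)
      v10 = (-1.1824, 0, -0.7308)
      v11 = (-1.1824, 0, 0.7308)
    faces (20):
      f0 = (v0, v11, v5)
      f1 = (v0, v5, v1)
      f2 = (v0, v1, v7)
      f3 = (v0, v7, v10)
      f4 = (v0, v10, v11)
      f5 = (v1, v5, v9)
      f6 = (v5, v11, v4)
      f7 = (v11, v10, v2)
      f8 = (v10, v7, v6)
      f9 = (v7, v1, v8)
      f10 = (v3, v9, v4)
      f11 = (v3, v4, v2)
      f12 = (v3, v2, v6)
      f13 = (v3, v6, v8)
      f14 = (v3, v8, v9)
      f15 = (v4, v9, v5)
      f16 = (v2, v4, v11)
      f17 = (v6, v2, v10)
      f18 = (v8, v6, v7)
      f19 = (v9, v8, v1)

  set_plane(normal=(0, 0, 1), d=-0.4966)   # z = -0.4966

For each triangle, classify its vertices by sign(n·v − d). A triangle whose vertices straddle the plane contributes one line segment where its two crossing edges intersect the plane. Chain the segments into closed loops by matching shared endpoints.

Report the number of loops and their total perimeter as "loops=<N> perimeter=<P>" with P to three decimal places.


Straddling triangles (10 of 20):
  (v0,v1,v7) [++-] → (0.423869, 0.992731, -0.4966)–(-0.423869, 0.992731, -0.4966)  len=0.8477
  (v0,v7,v10) [+--] → (-0.423869, 0.992731, -0.4966)–(-1.03768, 0.378925, -0.4966)  len=0.8681
  (v0,v10,v11) [+-+] → (-1.03768, 0.378925, -0.4966)–(-1.1824, 0, -0.4966)  len=0.4056
  (v11,v10,v2) [+-+] → (-1.1824, 0, -0.4966)–(-1.03768, -0.378925, -0.4966)  len=0.4056
  (v7,v1,v8) [-+-] → (0.423869, 0.992731, -0.4966)–(1.03768, 0.378925, -0.4966)  len=0.8681
  (v3,v2,v6) [++-] → (-0.423869, -0.992731, -0.4966)–(0.423869, -0.992731, -0.4966)  len=0.8477
  (v3,v6,v8) [+--] → (0.423869, -0.992731, -0.4966)–(1.03768, -0.378925, -0.4966)  len=0.8681
  (v3,v8,v9) [+-+] → (1.03768, -0.378925, -0.4966)–(1.1824, 0, -0.4966)  len=0.4056
  (v6,v2,v10) [-+-] → (-0.423869, -0.992731, -0.4966)–(-1.03768, -0.378925, -0.4966)  len=0.8681
  (v9,v8,v1) [+-+] → (1.1824, 0, -0.4966)–(1.03768, 0.378925, -0.4966)  len=0.4056

Chained into 1 loop(s):
  loop 1: 10 segments, perimeter = 6.7902
Total perimeter = 6.790

loops=1 perimeter=6.790


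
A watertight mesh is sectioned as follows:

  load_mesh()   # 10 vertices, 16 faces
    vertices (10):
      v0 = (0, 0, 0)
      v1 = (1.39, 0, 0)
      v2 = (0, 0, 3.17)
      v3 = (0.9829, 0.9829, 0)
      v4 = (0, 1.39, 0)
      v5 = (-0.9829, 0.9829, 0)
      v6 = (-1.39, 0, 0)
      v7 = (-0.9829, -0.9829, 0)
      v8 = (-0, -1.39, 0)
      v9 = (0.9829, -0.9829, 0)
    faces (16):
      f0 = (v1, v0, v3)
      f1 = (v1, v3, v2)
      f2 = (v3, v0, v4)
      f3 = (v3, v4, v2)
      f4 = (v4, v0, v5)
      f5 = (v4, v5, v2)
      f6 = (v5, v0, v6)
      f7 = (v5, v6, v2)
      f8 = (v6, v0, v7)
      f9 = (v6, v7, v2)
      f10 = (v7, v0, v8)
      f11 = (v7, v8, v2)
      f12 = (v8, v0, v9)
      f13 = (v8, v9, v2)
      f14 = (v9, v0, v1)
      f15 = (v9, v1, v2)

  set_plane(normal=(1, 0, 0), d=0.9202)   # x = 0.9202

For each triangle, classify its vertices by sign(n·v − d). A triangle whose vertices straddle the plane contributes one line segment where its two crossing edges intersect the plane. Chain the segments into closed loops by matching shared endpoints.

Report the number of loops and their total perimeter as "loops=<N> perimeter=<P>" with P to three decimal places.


Straddling triangles (8 of 16):
  (v1,v0,v3) [+-+] → (0.9202, 0, 0)–(0.9202, 0.9202, 0)  len=0.9202
  (v1,v3,v2) [++-] → (0.9202, 0.9202, 0.202217)–(0.9202, 0, 1.07141)  len=1.2658
  (v3,v0,v4) [+--] → (0.9202, 0.9202, 0)–(0.9202, 1.00887, 0)  len=0.0887
  (v3,v4,v2) [+--] → (0.9202, 1.00887, 0)–(0.9202, 0.9202, 0.202217)  len=0.2208
  (v8,v0,v9) [--+] → (0.9202, -0.9202, 0)–(0.9202, -1.00887, 0)  len=0.0887
  (v8,v9,v2) [-+-] → (0.9202, -1.00887, 0)–(0.9202, -0.9202, 0.202217)  len=0.2208
  (v9,v0,v1) [+-+] → (0.9202, -0.9202, 0)–(0.9202, 0, 0)  len=0.9202
  (v9,v1,v2) [++-] → (0.9202, 0, 1.07141)–(0.9202, -0.9202, 0.202217)  len=1.2658

Chained into 1 loop(s):
  loop 1: 8 segments, perimeter = 4.9910
Total perimeter = 4.991

loops=1 perimeter=4.991


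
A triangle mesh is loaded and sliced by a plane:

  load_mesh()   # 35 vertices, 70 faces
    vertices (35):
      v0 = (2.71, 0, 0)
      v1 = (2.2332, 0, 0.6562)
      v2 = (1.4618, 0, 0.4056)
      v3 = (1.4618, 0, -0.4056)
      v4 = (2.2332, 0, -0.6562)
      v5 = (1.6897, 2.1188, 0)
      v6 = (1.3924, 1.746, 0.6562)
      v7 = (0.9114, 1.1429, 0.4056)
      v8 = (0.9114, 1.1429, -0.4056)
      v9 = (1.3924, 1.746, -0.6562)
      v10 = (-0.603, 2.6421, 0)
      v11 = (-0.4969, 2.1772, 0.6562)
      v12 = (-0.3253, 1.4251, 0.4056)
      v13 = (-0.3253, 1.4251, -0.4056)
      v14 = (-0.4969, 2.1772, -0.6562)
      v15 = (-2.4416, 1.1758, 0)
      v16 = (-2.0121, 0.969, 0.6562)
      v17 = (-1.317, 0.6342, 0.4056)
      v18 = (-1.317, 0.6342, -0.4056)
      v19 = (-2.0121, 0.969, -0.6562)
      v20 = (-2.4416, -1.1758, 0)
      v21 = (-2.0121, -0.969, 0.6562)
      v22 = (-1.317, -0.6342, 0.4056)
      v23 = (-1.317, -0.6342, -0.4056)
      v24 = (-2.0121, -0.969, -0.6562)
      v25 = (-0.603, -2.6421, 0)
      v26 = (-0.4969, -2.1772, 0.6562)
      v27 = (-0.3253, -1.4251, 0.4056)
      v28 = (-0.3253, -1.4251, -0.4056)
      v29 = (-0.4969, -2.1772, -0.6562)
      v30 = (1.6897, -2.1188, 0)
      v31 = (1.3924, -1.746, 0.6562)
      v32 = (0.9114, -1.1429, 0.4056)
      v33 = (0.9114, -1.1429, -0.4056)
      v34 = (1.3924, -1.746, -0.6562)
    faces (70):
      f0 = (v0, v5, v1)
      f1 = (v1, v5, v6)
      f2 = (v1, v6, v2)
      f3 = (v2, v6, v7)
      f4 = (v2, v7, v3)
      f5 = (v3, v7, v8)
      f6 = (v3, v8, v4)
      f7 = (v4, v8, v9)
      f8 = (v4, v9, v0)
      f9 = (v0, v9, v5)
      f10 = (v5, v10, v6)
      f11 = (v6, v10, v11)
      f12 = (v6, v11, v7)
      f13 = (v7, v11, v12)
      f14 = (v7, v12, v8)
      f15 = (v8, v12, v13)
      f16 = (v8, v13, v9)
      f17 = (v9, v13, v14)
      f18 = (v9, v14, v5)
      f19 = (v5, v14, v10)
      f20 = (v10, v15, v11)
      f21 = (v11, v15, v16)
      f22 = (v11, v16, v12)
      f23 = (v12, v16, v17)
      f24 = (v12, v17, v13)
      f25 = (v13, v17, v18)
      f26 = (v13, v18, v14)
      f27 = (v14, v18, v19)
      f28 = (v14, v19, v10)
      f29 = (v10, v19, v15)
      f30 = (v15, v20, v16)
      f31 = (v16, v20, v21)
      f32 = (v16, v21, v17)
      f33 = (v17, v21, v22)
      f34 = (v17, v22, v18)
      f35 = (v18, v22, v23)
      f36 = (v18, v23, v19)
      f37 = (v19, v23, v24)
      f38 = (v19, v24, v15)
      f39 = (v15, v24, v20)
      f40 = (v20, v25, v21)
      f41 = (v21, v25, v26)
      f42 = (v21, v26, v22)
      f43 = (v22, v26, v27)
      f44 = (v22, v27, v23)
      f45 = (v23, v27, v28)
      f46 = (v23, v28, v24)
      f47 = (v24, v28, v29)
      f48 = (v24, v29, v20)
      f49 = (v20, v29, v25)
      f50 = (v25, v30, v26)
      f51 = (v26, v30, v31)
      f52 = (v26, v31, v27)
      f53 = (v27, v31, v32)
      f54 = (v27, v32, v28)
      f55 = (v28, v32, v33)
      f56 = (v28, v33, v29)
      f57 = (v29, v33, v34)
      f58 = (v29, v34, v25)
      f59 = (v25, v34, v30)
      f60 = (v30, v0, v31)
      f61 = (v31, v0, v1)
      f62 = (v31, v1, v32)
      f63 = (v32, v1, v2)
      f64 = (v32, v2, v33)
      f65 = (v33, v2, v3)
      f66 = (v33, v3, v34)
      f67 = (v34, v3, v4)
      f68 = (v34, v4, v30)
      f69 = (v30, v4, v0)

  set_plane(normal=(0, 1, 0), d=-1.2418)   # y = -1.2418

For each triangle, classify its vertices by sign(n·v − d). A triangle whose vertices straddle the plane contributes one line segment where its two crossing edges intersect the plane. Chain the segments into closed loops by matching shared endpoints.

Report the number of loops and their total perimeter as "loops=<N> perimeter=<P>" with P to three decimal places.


Straddling triangles (22 of 70):
  (v20,v25,v21) [+-+] → (-2.35884, -1.2418, 0)–(-1.78235, -1.2418, 0.549206)  len=0.7962
  (v21,v25,v26) [+--] → (-1.78235, -1.2418, 0.549206)–(-1.66998, -1.2418, 0.6562)  len=0.1552
  (v21,v26,v22) [+-+] → (-1.66998, -1.2418, 0.6562)–(-0.994062, -1.2418, 0.504281)  len=0.6928
  (v22,v26,v27) [+--] → (-0.994062, -1.2418, 0.504281)–(-0.555138, -1.2418, 0.4056)  len=0.4499
  (v22,v27,v23) [+-+] → (-0.555138, -1.2418, 0.4056)–(-0.555138, -1.2418, 0.217595)  len=0.1880
  (v23,v27,v28) [+--] → (-0.555138, -1.2418, 0.217595)–(-0.555138, -1.2418, -0.4056)  len=0.6232
  (v23,v28,v24) [+-+] → (-0.555138, -1.2418, -0.4056)–(-1.0032, -1.2418, -0.506313)  len=0.4592
  (v24,v28,v29) [+--] → (-1.0032, -1.2418, -0.506313)–(-1.66998, -1.2418, -0.6562)  len=0.6834
  (v24,v29,v20) [+-+] → (-1.66998, -1.2418, -0.6562)–(-2.31343, -1.2418, -0.0432487)  len=0.8887
  (v20,v29,v25) [+--] → (-2.31343, -1.2418, -0.0432487)–(-2.35884, -1.2418, 0)  len=0.0627
  (v27,v31,v32) [--+] → (0.990277, -1.2418, 0.446695)–(0.477985, -1.2418, 0.4056)  len=0.5139
  (v27,v32,v28) [-+-] → (0.477985, -1.2418, 0.4056)–(0.477985, -1.2418, 0.121306)  len=0.2843
  (v28,v32,v33) [-++] → (0.477985, -1.2418, 0.121306)–(0.477985, -1.2418, -0.4056)  len=0.5269
  (v28,v33,v29) [-+-] → (0.477985, -1.2418, -0.4056)–(0.776738, -1.2418, -0.429562)  len=0.2997
  (v29,v33,v34) [-+-] → (0.776738, -1.2418, -0.429562)–(0.990277, -1.2418, -0.446695)  len=0.2142
  (v30,v0,v31) [-+-] → (2.11202, -1.2418, 0)–(1.77289, -1.2418, 0.466706)  len=0.5769
  (v31,v0,v1) [-++] → (1.77289, -1.2418, 0.466706)–(1.6352, -1.2418, 0.6562)  len=0.2342
  (v31,v1,v32) [-++] → (1.6352, -1.2418, 0.6562)–(0.990277, -1.2418, 0.446695)  len=0.6781
  (v33,v3,v34) [++-] → (1.41244, -1.2418, -0.583833)–(0.990277, -1.2418, -0.446695)  len=0.4439
  (v34,v3,v4) [-++] → (1.41244, -1.2418, -0.583833)–(1.6352, -1.2418, -0.6562)  len=0.2342
  (v34,v4,v30) [-+-] → (1.6352, -1.2418, -0.6562)–(1.91466, -1.2418, -0.27161)  len=0.4754
  (v30,v4,v0) [-++] → (1.91466, -1.2418, -0.27161)–(2.11202, -1.2418, 0)  len=0.3357

Chained into 2 loop(s):
  loop 1: 10 segments, perimeter = 4.9993
  loop 2: 12 segments, perimeter = 4.8176
Total perimeter = 9.817

loops=2 perimeter=9.817


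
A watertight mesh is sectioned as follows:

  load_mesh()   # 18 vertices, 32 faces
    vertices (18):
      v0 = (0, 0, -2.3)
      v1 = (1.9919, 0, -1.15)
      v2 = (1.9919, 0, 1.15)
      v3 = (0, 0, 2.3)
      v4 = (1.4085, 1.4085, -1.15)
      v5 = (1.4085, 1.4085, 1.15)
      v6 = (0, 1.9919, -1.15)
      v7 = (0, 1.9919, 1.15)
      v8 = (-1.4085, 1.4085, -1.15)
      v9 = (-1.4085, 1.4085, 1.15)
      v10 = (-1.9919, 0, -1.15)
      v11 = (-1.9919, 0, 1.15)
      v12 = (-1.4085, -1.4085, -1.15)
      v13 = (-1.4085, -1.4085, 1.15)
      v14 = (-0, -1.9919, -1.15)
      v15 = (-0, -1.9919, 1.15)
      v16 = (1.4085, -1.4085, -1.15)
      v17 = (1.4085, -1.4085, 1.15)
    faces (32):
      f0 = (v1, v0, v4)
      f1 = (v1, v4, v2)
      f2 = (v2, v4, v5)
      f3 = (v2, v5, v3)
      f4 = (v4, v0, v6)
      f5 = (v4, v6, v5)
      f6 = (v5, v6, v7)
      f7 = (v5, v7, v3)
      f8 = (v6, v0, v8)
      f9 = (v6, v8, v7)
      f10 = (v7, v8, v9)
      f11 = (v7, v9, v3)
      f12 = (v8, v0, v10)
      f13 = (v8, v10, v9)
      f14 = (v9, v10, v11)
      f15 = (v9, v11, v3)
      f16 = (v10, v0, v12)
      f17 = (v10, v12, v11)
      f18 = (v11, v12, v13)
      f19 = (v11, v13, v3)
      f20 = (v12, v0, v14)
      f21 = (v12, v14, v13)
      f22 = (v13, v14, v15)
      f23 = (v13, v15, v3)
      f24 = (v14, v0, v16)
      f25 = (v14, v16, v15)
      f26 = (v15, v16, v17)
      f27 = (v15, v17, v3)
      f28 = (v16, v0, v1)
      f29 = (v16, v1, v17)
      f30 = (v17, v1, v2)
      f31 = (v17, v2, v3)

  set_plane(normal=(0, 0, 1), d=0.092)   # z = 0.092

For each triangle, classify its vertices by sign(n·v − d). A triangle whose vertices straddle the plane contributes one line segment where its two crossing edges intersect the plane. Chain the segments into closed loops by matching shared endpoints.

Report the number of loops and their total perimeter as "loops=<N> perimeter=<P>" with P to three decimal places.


loops=1 perimeter=12.196

Straddling triangles (16 of 32):
  (v1,v4,v2) [--+] → (1.72354, 0.64791, 0.092)–(1.9919, 0, 0.092)  len=0.7013
  (v2,v4,v5) [+-+] → (1.72354, 0.64791, 0.092)–(1.4085, 1.4085, 0.092)  len=0.8233
  (v4,v6,v5) [--+] → (0.76059, 1.67686, 0.092)–(1.4085, 1.4085, 0.092)  len=0.7013
  (v5,v6,v7) [+-+] → (0.76059, 1.67686, 0.092)–(0, 1.9919, 0.092)  len=0.8233
  (v6,v8,v7) [--+] → (-0.64791, 1.72354, 0.092)–(0, 1.9919, 0.092)  len=0.7013
  (v7,v8,v9) [+-+] → (-0.64791, 1.72354, 0.092)–(-1.4085, 1.4085, 0.092)  len=0.8233
  (v8,v10,v9) [--+] → (-1.67686, 0.76059, 0.092)–(-1.4085, 1.4085, 0.092)  len=0.7013
  (v9,v10,v11) [+-+] → (-1.67686, 0.76059, 0.092)–(-1.9919, 0, 0.092)  len=0.8233
  (v10,v12,v11) [--+] → (-1.72354, -0.64791, 0.092)–(-1.9919, 0, 0.092)  len=0.7013
  (v11,v12,v13) [+-+] → (-1.72354, -0.64791, 0.092)–(-1.4085, -1.4085, 0.092)  len=0.8233
  (v12,v14,v13) [--+] → (-0.76059, -1.67686, 0.092)–(-1.4085, -1.4085, 0.092)  len=0.7013
  (v13,v14,v15) [+-+] → (-0.76059, -1.67686, 0.092)–(0, -1.9919, 0.092)  len=0.8233
  (v14,v16,v15) [--+] → (0.64791, -1.72354, 0.092)–(0, -1.9919, 0.092)  len=0.7013
  (v15,v16,v17) [+-+] → (0.64791, -1.72354, 0.092)–(1.4085, -1.4085, 0.092)  len=0.8233
  (v16,v1,v17) [--+] → (1.67686, -0.76059, 0.092)–(1.4085, -1.4085, 0.092)  len=0.7013
  (v17,v1,v2) [+-+] → (1.67686, -0.76059, 0.092)–(1.9919, 0, 0.092)  len=0.8233

Chained into 1 loop(s):
  loop 1: 16 segments, perimeter = 12.1963
Total perimeter = 12.196


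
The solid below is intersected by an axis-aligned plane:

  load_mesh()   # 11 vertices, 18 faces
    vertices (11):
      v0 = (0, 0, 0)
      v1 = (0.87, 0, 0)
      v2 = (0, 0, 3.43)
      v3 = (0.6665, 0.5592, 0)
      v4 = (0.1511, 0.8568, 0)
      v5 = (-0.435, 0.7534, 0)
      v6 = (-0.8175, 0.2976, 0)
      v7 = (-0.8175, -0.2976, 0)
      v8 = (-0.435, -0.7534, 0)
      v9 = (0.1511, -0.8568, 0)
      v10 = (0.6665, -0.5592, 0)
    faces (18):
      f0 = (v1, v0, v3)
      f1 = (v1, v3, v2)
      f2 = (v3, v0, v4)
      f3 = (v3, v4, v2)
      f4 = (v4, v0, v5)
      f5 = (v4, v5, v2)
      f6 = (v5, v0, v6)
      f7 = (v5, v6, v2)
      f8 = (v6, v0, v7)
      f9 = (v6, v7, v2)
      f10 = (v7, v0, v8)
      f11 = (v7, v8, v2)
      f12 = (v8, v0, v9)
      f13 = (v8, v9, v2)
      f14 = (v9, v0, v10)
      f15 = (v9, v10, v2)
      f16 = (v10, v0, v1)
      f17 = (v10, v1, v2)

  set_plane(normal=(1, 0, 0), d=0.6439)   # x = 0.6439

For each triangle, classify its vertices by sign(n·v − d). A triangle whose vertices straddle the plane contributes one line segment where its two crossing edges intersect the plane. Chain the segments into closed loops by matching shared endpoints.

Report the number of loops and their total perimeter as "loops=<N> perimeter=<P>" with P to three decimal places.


Straddling triangles (8 of 18):
  (v1,v0,v3) [+-+] → (0.6439, 0, 0)–(0.6439, 0.540238, 0)  len=0.5402
  (v1,v3,v2) [++-] → (0.6439, 0.540238, 0.116306)–(0.6439, 0, 0.891406)  len=0.9448
  (v3,v0,v4) [+--] → (0.6439, 0.540238, 0)–(0.6439, 0.57225, 0)  len=0.0320
  (v3,v4,v2) [+--] → (0.6439, 0.57225, 0)–(0.6439, 0.540238, 0.116306)  len=0.1206
  (v9,v0,v10) [--+] → (0.6439, -0.540238, 0)–(0.6439, -0.57225, 0)  len=0.0320
  (v9,v10,v2) [-+-] → (0.6439, -0.57225, 0)–(0.6439, -0.540238, 0.116306)  len=0.1206
  (v10,v0,v1) [+-+] → (0.6439, -0.540238, 0)–(0.6439, 0, 0)  len=0.5402
  (v10,v1,v2) [++-] → (0.6439, 0, 0.891406)–(0.6439, -0.540238, 0.116306)  len=0.9448

Chained into 1 loop(s):
  loop 1: 8 segments, perimeter = 3.2754
Total perimeter = 3.275

loops=1 perimeter=3.275


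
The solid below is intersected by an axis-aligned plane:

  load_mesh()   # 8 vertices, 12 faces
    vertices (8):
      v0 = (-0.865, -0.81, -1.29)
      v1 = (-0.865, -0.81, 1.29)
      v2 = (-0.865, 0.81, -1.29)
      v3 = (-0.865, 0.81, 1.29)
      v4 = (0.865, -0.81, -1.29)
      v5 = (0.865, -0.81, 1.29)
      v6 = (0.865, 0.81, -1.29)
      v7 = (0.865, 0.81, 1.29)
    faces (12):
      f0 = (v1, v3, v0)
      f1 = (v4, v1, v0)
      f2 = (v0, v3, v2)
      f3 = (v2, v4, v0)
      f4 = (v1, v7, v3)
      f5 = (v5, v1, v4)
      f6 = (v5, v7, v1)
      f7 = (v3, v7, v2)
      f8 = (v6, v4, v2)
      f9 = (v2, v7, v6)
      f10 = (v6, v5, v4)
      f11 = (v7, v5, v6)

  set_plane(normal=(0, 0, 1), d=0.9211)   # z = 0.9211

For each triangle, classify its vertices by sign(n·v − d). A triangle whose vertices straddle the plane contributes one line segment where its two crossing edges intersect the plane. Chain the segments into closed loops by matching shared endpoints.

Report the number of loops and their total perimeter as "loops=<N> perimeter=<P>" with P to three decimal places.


Straddling triangles (8 of 12):
  (v1,v3,v0) [++-] → (-0.865, 0.578365, 0.9211)–(-0.865, -0.81, 0.9211)  len=1.3884
  (v4,v1,v0) [-+-] → (-0.617637, -0.81, 0.9211)–(-0.865, -0.81, 0.9211)  len=0.2474
  (v0,v3,v2) [-+-] → (-0.865, 0.578365, 0.9211)–(-0.865, 0.81, 0.9211)  len=0.2316
  (v5,v1,v4) [++-] → (-0.617637, -0.81, 0.9211)–(0.865, -0.81, 0.9211)  len=1.4826
  (v3,v7,v2) [++-] → (0.617637, 0.81, 0.9211)–(-0.865, 0.81, 0.9211)  len=1.4826
  (v2,v7,v6) [-+-] → (0.617637, 0.81, 0.9211)–(0.865, 0.81, 0.9211)  len=0.2474
  (v6,v5,v4) [-+-] → (0.865, -0.578365, 0.9211)–(0.865, -0.81, 0.9211)  len=0.2316
  (v7,v5,v6) [++-] → (0.865, -0.578365, 0.9211)–(0.865, 0.81, 0.9211)  len=1.3884

Chained into 1 loop(s):
  loop 1: 8 segments, perimeter = 6.7000
Total perimeter = 6.700

loops=1 perimeter=6.700
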